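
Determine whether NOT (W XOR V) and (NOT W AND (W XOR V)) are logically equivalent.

No. Counterexample: with V=0, W=0, Expression 1 = 1 but Expression 2 = 0.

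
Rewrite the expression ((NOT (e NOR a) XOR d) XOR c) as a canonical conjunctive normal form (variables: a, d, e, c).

(a OR d OR e OR c) AND (a OR d OR NOT e OR NOT c) AND (a OR NOT d OR e OR NOT c) AND (a OR NOT d OR NOT e OR c) AND (NOT a OR d OR e OR NOT c) AND (NOT a OR d OR NOT e OR NOT c) AND (NOT a OR NOT d OR e OR c) AND (NOT a OR NOT d OR NOT e OR c)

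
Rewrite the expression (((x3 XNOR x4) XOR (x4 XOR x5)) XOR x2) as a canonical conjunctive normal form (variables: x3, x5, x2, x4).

(x3 OR x5 OR NOT x2 OR x4) AND (x3 OR x5 OR NOT x2 OR NOT x4) AND (x3 OR NOT x5 OR x2 OR x4) AND (x3 OR NOT x5 OR x2 OR NOT x4) AND (NOT x3 OR x5 OR x2 OR x4) AND (NOT x3 OR x5 OR x2 OR NOT x4) AND (NOT x3 OR NOT x5 OR NOT x2 OR x4) AND (NOT x3 OR NOT x5 OR NOT x2 OR NOT x4)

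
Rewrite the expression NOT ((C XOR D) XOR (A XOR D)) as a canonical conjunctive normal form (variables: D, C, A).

(D OR C OR NOT A) AND (D OR NOT C OR A) AND (NOT D OR C OR NOT A) AND (NOT D OR NOT C OR A)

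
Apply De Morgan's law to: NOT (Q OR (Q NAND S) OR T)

NOT Q AND NOT (Q NAND S) AND NOT T
De Morgan's: NOT(OR of terms) = AND of negations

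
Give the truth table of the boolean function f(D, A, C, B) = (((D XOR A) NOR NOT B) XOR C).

D | A | C | B | Output
----------------------
0 | 0 | 0 | 0 | 0
0 | 0 | 0 | 1 | 1
0 | 0 | 1 | 0 | 1
0 | 0 | 1 | 1 | 0
0 | 1 | 0 | 0 | 0
0 | 1 | 0 | 1 | 0
0 | 1 | 1 | 0 | 1
0 | 1 | 1 | 1 | 1
1 | 0 | 0 | 0 | 0
1 | 0 | 0 | 1 | 0
1 | 0 | 1 | 0 | 1
1 | 0 | 1 | 1 | 1
1 | 1 | 0 | 0 | 0
1 | 1 | 0 | 1 | 1
1 | 1 | 1 | 0 | 1
1 | 1 | 1 | 1 | 0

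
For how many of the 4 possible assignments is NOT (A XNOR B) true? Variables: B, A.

Satisfying assignments: (0,1), (1,0)
Count: 2 out of 4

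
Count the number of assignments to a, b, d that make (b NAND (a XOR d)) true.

Satisfying assignments: (0,0,0), (0,0,1), (0,1,0), (1,0,0), (1,0,1), (1,1,1)
Count: 6 out of 8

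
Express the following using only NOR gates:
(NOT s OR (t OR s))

(((s NOR s) NOR ((t NOR s) NOR (t NOR s))) NOR ((s NOR s) NOR ((t NOR s) NOR (t NOR s))))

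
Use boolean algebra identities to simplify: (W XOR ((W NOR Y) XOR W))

By XOR self-cancellation ((E XOR v) XOR v = E):
= (W NOR Y)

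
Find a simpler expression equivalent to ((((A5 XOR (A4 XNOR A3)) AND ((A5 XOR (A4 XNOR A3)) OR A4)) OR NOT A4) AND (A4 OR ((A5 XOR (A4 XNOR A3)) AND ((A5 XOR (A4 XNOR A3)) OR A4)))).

By distribution ((E OR v) AND (E OR NOT v) = E) then absorption (E AND (E OR v) = E):
= (A5 XOR (A4 XNOR A3))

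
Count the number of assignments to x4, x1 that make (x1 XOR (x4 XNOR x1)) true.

Satisfying assignments: (0,0), (0,1)
Count: 2 out of 4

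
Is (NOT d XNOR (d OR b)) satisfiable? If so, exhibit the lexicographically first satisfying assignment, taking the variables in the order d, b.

d=0, b=1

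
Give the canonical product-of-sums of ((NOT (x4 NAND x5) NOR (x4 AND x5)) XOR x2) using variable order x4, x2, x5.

ΠM(2, 3, 5, 6) = (x4 OR NOT x2 OR x5) AND (x4 OR NOT x2 OR NOT x5) AND (NOT x4 OR x2 OR NOT x5) AND (NOT x4 OR NOT x2 OR x5)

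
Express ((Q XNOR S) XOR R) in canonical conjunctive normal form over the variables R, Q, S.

(R OR Q OR NOT S) AND (R OR NOT Q OR S) AND (NOT R OR Q OR S) AND (NOT R OR NOT Q OR NOT S)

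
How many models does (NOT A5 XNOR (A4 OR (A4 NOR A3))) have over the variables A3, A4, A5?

Satisfying assignments: (0,0,0), (0,1,0), (1,0,1), (1,1,0)
Count: 4 out of 8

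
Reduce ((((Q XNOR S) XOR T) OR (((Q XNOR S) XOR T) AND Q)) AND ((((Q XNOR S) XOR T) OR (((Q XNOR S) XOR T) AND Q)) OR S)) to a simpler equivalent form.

By absorption (E AND (E OR v) = E) then absorption (E OR (E AND v) = E):
= ((Q XNOR S) XOR T)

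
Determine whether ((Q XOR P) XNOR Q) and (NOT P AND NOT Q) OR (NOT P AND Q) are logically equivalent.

Yes, they are equivalent — the two output columns agree on all 4 assignments:
P | Q | Expression 1 | Expression 2
-----------------------------------
0 | 0 | 1 | 1
0 | 1 | 1 | 1
1 | 0 | 0 | 0
1 | 1 | 0 | 0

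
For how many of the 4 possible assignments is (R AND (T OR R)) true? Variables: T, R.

Satisfying assignments: (0,1), (1,1)
Count: 2 out of 4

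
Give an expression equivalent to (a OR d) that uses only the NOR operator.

((a NOR d) NOR (a NOR d))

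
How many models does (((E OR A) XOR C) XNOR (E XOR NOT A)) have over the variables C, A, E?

Satisfying assignments: (0,1,1), (1,0,0), (1,0,1), (1,1,0)
Count: 4 out of 8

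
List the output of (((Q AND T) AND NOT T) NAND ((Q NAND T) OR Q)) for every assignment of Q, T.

Q | T | Output
--------------
0 | 0 | 1
0 | 1 | 1
1 | 0 | 1
1 | 1 | 1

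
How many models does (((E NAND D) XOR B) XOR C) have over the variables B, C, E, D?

Satisfying assignments: (0,0,0,0), (0,0,0,1), (0,0,1,0), (0,1,1,1), (1,0,1,1), (1,1,0,0), (1,1,0,1), (1,1,1,0)
Count: 8 out of 16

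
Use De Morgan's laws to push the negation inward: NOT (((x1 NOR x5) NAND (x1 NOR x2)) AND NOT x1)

NOT ((x1 NOR x5) NAND (x1 NOR x2)) OR x1
De Morgan's: NOT(AND of terms) = OR of negations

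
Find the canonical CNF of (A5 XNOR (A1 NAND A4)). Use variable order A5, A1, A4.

(A5 OR A1 OR A4) AND (A5 OR A1 OR NOT A4) AND (A5 OR NOT A1 OR A4) AND (NOT A5 OR NOT A1 OR NOT A4)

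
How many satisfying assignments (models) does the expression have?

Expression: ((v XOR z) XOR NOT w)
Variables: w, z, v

Satisfying assignments: (0,0,0), (0,1,1), (1,0,1), (1,1,0)
Count: 4 out of 8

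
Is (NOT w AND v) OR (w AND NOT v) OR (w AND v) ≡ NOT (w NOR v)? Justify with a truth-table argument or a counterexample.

Yes, they are equivalent — the two output columns agree on all 4 assignments:
w | v | Expression 1 | Expression 2
-----------------------------------
0 | 0 | 0 | 0
0 | 1 | 1 | 1
1 | 0 | 1 | 1
1 | 1 | 1 | 1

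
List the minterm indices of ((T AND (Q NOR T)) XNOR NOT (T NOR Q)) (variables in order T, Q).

Σm(0) = (NOT T AND NOT Q)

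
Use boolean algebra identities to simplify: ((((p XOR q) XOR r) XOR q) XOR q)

By XOR self-cancellation ((E XOR v) XOR v = E):
= ((p XOR q) XOR r)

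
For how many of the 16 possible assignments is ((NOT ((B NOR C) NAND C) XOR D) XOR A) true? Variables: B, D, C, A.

Satisfying assignments: (0,0,0,1), (0,0,1,1), (0,1,0,0), (0,1,1,0), (1,0,0,1), (1,0,1,1), (1,1,0,0), (1,1,1,0)
Count: 8 out of 16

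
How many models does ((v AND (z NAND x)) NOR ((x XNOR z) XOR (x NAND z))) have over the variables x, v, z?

Satisfying assignments: (0,0,0)
Count: 1 out of 8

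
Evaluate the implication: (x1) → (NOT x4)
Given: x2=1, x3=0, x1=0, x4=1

Antecedent (x1) = 0; consequent (NOT x4) = 0.
0 → 0 = 1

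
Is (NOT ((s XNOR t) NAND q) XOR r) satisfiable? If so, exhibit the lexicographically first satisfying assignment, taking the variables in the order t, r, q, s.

t=0, r=0, q=1, s=0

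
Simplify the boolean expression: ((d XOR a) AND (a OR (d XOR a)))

By absorption (E AND (E OR v) = E):
= (d XOR a)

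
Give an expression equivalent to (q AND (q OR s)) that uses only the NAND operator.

((q NAND ((q NAND q) NAND (s NAND s))) NAND (q NAND ((q NAND q) NAND (s NAND s))))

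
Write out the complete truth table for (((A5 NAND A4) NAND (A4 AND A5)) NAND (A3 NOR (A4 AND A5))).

A5 | A3 | A4 | Output
---------------------
0 | 0 | 0 | 0
0 | 0 | 1 | 0
0 | 1 | 0 | 1
0 | 1 | 1 | 1
1 | 0 | 0 | 0
1 | 0 | 1 | 1
1 | 1 | 0 | 1
1 | 1 | 1 | 1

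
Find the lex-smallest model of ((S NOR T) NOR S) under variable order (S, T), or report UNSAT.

S=0, T=1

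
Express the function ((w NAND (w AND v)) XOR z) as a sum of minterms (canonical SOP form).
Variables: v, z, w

Σm(0, 1, 4, 7) = (NOT v AND NOT z AND NOT w) OR (NOT v AND NOT z AND w) OR (v AND NOT z AND NOT w) OR (v AND z AND w)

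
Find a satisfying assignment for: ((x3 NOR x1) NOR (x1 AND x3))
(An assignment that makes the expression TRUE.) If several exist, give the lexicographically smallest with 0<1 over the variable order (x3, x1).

x3=0, x1=1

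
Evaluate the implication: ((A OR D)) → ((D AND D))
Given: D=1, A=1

Antecedent ((A OR D)) = 1; consequent ((D AND D)) = 1.
1 → 1 = 1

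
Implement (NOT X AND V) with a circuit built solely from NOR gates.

(((X NOR X) NOR (X NOR X)) NOR (V NOR V))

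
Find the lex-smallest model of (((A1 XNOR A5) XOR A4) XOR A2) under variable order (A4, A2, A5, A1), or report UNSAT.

A4=0, A2=0, A5=0, A1=0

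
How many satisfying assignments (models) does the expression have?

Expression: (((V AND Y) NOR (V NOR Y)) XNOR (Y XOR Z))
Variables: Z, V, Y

Satisfying assignments: (0,0,0), (0,0,1), (1,1,0), (1,1,1)
Count: 4 out of 8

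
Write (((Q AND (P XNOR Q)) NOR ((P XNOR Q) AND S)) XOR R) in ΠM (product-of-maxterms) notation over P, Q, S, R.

ΠM(1, 2, 5, 7, 9, 11, 12, 14) = (P OR Q OR S OR NOT R) AND (P OR Q OR NOT S OR R) AND (P OR NOT Q OR S OR NOT R) AND (P OR NOT Q OR NOT S OR NOT R) AND (NOT P OR Q OR S OR NOT R) AND (NOT P OR Q OR NOT S OR NOT R) AND (NOT P OR NOT Q OR S OR R) AND (NOT P OR NOT Q OR NOT S OR R)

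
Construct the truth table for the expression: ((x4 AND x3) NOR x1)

x3 | x4 | x1 | Output
---------------------
0 | 0 | 0 | 1
0 | 0 | 1 | 0
0 | 1 | 0 | 1
0 | 1 | 1 | 0
1 | 0 | 0 | 1
1 | 0 | 1 | 0
1 | 1 | 0 | 0
1 | 1 | 1 | 0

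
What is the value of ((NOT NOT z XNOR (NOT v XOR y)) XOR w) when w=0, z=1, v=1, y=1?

Substituting: ((NOT NOT 1 XNOR (NOT 1 XOR 1)) XOR 0)
= 1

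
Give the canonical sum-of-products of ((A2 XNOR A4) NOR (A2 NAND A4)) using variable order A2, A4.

Σm() = FALSE (no minterms)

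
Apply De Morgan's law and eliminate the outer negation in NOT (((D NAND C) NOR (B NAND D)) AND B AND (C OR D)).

NOT ((D NAND C) NOR (B NAND D)) OR NOT B OR NOT (C OR D)
De Morgan's: NOT(AND of terms) = OR of negations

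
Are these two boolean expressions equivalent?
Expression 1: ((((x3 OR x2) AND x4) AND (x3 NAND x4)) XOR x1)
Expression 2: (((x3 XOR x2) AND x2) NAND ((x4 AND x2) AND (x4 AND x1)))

No. Counterexample: with x2=0, x3=0, x1=0, x4=0, Expression 1 = 0 but Expression 2 = 1.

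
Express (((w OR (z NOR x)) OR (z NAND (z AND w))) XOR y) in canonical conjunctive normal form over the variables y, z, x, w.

(NOT y OR z OR x OR w) AND (NOT y OR z OR x OR NOT w) AND (NOT y OR z OR NOT x OR w) AND (NOT y OR z OR NOT x OR NOT w) AND (NOT y OR NOT z OR x OR w) AND (NOT y OR NOT z OR x OR NOT w) AND (NOT y OR NOT z OR NOT x OR w) AND (NOT y OR NOT z OR NOT x OR NOT w)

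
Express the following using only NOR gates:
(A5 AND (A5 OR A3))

((A5 NOR A5) NOR (((A5 NOR A3) NOR (A5 NOR A3)) NOR ((A5 NOR A3) NOR (A5 NOR A3))))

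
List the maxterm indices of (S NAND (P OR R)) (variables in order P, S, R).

ΠM(3, 6, 7) = (P OR NOT S OR NOT R) AND (NOT P OR NOT S OR R) AND (NOT P OR NOT S OR NOT R)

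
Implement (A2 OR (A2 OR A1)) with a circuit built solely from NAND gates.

((A2 NAND A2) NAND (((A2 NAND A2) NAND (A1 NAND A1)) NAND ((A2 NAND A2) NAND (A1 NAND A1))))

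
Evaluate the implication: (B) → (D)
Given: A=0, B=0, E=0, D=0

Antecedent (B) = 0; consequent (D) = 0.
0 → 0 = 1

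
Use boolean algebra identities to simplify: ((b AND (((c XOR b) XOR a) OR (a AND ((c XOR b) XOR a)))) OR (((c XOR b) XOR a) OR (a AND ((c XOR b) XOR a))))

By absorption (E OR (E AND v) = E) then absorption (E OR (E AND v) = E):
= ((c XOR b) XOR a)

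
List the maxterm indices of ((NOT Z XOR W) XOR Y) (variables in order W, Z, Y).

ΠM(1, 2, 4, 7) = (W OR Z OR NOT Y) AND (W OR NOT Z OR Y) AND (NOT W OR Z OR Y) AND (NOT W OR NOT Z OR NOT Y)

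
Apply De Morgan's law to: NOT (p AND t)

NOT p OR NOT t
De Morgan's: NOT(AND of terms) = OR of negations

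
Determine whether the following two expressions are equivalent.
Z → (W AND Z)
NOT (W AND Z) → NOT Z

Yes, Contrapositive is always equivalent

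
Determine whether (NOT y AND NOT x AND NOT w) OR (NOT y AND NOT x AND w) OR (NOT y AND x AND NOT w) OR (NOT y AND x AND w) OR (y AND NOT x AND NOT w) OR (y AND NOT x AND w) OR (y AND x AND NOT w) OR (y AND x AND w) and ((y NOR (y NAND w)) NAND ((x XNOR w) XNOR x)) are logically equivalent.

Yes, they are equivalent — the two output columns agree on all 8 assignments:
y | x | w | Expression 1 | Expression 2
---------------------------------------
0 | 0 | 0 | 1 | 1
0 | 0 | 1 | 1 | 1
0 | 1 | 0 | 1 | 1
0 | 1 | 1 | 1 | 1
1 | 0 | 0 | 1 | 1
1 | 0 | 1 | 1 | 1
1 | 1 | 0 | 1 | 1
1 | 1 | 1 | 1 | 1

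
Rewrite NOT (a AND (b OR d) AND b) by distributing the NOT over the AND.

NOT a OR NOT (b OR d) OR NOT b
De Morgan's: NOT(AND of terms) = OR of negations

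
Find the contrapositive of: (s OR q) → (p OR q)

Contrapositive: NOT (p OR q) → NOT (s OR q)
Note: A statement and its contrapositive are logically equivalent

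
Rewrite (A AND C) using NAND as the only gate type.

((A NAND C) NAND (A NAND C))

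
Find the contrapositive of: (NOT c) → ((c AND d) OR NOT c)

Contrapositive: NOT ((c AND d) OR NOT c) → c
Note: A statement and its contrapositive are logically equivalent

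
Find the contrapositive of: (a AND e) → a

Contrapositive: NOT a → NOT (a AND e)
Note: A statement and its contrapositive are logically equivalent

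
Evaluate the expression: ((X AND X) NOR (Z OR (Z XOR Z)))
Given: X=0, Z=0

Substituting: ((0 AND 0) NOR (0 OR (0 XOR 0)))
= 1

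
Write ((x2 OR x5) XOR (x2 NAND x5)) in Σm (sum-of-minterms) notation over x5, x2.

Σm(0, 3) = (NOT x5 AND NOT x2) OR (x5 AND x2)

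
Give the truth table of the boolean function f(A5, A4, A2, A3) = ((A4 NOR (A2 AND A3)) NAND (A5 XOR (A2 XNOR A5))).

A5 | A4 | A2 | A3 | Output
--------------------------
0 | 0 | 0 | 0 | 0
0 | 0 | 0 | 1 | 0
0 | 0 | 1 | 0 | 1
0 | 0 | 1 | 1 | 1
0 | 1 | 0 | 0 | 1
0 | 1 | 0 | 1 | 1
0 | 1 | 1 | 0 | 1
0 | 1 | 1 | 1 | 1
1 | 0 | 0 | 0 | 0
1 | 0 | 0 | 1 | 0
1 | 0 | 1 | 0 | 1
1 | 0 | 1 | 1 | 1
1 | 1 | 0 | 0 | 1
1 | 1 | 0 | 1 | 1
1 | 1 | 1 | 0 | 1
1 | 1 | 1 | 1 | 1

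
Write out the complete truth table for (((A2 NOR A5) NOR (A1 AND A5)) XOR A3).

A1 | A3 | A5 | A2 | Output
--------------------------
0 | 0 | 0 | 0 | 0
0 | 0 | 0 | 1 | 1
0 | 0 | 1 | 0 | 1
0 | 0 | 1 | 1 | 1
0 | 1 | 0 | 0 | 1
0 | 1 | 0 | 1 | 0
0 | 1 | 1 | 0 | 0
0 | 1 | 1 | 1 | 0
1 | 0 | 0 | 0 | 0
1 | 0 | 0 | 1 | 1
1 | 0 | 1 | 0 | 0
1 | 0 | 1 | 1 | 0
1 | 1 | 0 | 0 | 1
1 | 1 | 0 | 1 | 0
1 | 1 | 1 | 0 | 1
1 | 1 | 1 | 1 | 1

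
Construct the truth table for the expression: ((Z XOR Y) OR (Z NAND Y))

Z | Y | Output
--------------
0 | 0 | 1
0 | 1 | 1
1 | 0 | 1
1 | 1 | 0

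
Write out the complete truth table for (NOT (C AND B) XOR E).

C | B | E | Output
------------------
0 | 0 | 0 | 1
0 | 0 | 1 | 0
0 | 1 | 0 | 1
0 | 1 | 1 | 0
1 | 0 | 0 | 1
1 | 0 | 1 | 0
1 | 1 | 0 | 0
1 | 1 | 1 | 1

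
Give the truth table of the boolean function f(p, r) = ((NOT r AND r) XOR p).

p | r | Output
--------------
0 | 0 | 0
0 | 1 | 0
1 | 0 | 1
1 | 1 | 1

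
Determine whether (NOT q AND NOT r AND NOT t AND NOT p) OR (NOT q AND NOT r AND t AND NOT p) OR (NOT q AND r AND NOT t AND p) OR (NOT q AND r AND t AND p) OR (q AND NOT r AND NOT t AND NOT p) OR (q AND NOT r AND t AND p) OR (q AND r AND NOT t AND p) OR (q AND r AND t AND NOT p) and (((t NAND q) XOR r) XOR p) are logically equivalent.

Yes, they are equivalent — the two output columns agree on all 16 assignments:
q | r | t | p | Expression 1 | Expression 2
-------------------------------------------
0 | 0 | 0 | 0 | 1 | 1
0 | 0 | 0 | 1 | 0 | 0
0 | 0 | 1 | 0 | 1 | 1
0 | 0 | 1 | 1 | 0 | 0
0 | 1 | 0 | 0 | 0 | 0
0 | 1 | 0 | 1 | 1 | 1
0 | 1 | 1 | 0 | 0 | 0
0 | 1 | 1 | 1 | 1 | 1
1 | 0 | 0 | 0 | 1 | 1
1 | 0 | 0 | 1 | 0 | 0
1 | 0 | 1 | 0 | 0 | 0
1 | 0 | 1 | 1 | 1 | 1
1 | 1 | 0 | 0 | 0 | 0
1 | 1 | 0 | 1 | 1 | 1
1 | 1 | 1 | 0 | 1 | 1
1 | 1 | 1 | 1 | 0 | 0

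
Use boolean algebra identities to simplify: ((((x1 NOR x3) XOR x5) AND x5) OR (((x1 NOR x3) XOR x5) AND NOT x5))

By distribution ((E AND v) OR (E AND NOT v) = E):
= ((x1 NOR x3) XOR x5)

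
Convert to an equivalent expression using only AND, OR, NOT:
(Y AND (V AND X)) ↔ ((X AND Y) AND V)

((Y AND (V AND X)) AND ((X AND Y) AND V)) OR (NOT (Y AND (V AND X)) AND NOT ((X AND Y) AND V))
(Biconditional = both true or both false)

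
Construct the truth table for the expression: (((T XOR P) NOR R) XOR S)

R | P | S | T | Output
----------------------
0 | 0 | 0 | 0 | 1
0 | 0 | 0 | 1 | 0
0 | 0 | 1 | 0 | 0
0 | 0 | 1 | 1 | 1
0 | 1 | 0 | 0 | 0
0 | 1 | 0 | 1 | 1
0 | 1 | 1 | 0 | 1
0 | 1 | 1 | 1 | 0
1 | 0 | 0 | 0 | 0
1 | 0 | 0 | 1 | 0
1 | 0 | 1 | 0 | 1
1 | 0 | 1 | 1 | 1
1 | 1 | 0 | 0 | 0
1 | 1 | 0 | 1 | 0
1 | 1 | 1 | 0 | 1
1 | 1 | 1 | 1 | 1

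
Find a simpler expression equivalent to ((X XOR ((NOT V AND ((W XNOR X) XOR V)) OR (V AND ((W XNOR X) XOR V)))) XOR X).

By XOR self-cancellation ((E XOR v) XOR v = E) then distribution ((E AND v) OR (E AND NOT v) = E):
= ((W XNOR X) XOR V)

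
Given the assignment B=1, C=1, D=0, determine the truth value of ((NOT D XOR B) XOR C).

Substituting: ((NOT 0 XOR 1) XOR 1)
= 1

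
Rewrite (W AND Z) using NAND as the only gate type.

((W NAND Z) NAND (W NAND Z))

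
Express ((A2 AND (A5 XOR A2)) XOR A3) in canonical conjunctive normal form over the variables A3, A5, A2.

(A3 OR A5 OR A2) AND (A3 OR NOT A5 OR A2) AND (A3 OR NOT A5 OR NOT A2) AND (NOT A3 OR A5 OR NOT A2)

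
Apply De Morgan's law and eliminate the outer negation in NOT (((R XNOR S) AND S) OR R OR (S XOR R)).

NOT ((R XNOR S) AND S) AND NOT R AND NOT (S XOR R)
De Morgan's: NOT(OR of terms) = AND of negations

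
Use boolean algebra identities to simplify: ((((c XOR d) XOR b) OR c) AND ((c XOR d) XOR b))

By absorption (E AND (E OR v) = E):
= ((c XOR d) XOR b)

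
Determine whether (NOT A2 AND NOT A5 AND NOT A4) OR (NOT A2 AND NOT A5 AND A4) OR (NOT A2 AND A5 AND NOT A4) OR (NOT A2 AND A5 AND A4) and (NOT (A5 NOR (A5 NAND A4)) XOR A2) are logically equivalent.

Yes, they are equivalent — the two output columns agree on all 8 assignments:
A2 | A5 | A4 | Expression 1 | Expression 2
------------------------------------------
0 | 0 | 0 | 1 | 1
0 | 0 | 1 | 1 | 1
0 | 1 | 0 | 1 | 1
0 | 1 | 1 | 1 | 1
1 | 0 | 0 | 0 | 0
1 | 0 | 1 | 0 | 0
1 | 1 | 0 | 0 | 0
1 | 1 | 1 | 0 | 0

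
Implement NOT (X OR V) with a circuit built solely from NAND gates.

(((X NAND X) NAND (V NAND V)) NAND ((X NAND X) NAND (V NAND V)))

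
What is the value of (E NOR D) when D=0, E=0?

Substituting: (0 NOR 0)
= 1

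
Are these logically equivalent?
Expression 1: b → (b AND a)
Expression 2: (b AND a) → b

No, Converse is not equivalent to original (counterexample: a=0, b=1)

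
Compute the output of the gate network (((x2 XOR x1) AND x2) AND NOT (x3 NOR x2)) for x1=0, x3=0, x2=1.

Substituting: (((1 XOR 0) AND 1) AND NOT (0 NOR 1))
= 1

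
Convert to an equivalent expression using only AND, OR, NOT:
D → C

NOT D OR C
(Implication elimination: A → B = NOT A OR B)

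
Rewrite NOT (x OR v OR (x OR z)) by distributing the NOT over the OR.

NOT x AND NOT v AND NOT (x OR z)
De Morgan's: NOT(OR of terms) = AND of negations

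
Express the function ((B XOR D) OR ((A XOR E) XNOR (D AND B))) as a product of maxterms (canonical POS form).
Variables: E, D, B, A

ΠM(1, 6, 8, 15) = (E OR D OR B OR NOT A) AND (E OR NOT D OR NOT B OR A) AND (NOT E OR D OR B OR A) AND (NOT E OR NOT D OR NOT B OR NOT A)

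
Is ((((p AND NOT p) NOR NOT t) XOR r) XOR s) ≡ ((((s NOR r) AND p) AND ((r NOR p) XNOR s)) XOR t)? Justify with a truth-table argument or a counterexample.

No. Counterexample: with p=0, r=0, t=0, s=1, Expression 1 = 1 but Expression 2 = 0.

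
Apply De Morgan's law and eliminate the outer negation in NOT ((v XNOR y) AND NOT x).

NOT (v XNOR y) OR x
De Morgan's: NOT(AND of terms) = OR of negations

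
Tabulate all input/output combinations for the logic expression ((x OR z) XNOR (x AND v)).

z | x | v | Output
------------------
0 | 0 | 0 | 1
0 | 0 | 1 | 1
0 | 1 | 0 | 0
0 | 1 | 1 | 1
1 | 0 | 0 | 0
1 | 0 | 1 | 0
1 | 1 | 0 | 0
1 | 1 | 1 | 1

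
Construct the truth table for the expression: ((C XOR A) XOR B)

C | B | A | Output
------------------
0 | 0 | 0 | 0
0 | 0 | 1 | 1
0 | 1 | 0 | 1
0 | 1 | 1 | 0
1 | 0 | 0 | 1
1 | 0 | 1 | 0
1 | 1 | 0 | 0
1 | 1 | 1 | 1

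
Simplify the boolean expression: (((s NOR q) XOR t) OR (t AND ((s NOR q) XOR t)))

By absorption (E OR (E AND v) = E):
= ((s NOR q) XOR t)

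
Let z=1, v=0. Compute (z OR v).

Substituting: (1 OR 0)
= 1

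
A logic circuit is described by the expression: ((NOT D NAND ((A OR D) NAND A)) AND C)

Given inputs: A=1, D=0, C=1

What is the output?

Substituting: ((NOT 0 NAND ((1 OR 0) NAND 1)) AND 1)
= 1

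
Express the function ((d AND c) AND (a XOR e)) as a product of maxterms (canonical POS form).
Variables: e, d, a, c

ΠM(0, 1, 2, 3, 4, 5, 6, 8, 9, 10, 11, 12, 14, 15) = (e OR d OR a OR c) AND (e OR d OR a OR NOT c) AND (e OR d OR NOT a OR c) AND (e OR d OR NOT a OR NOT c) AND (e OR NOT d OR a OR c) AND (e OR NOT d OR a OR NOT c) AND (e OR NOT d OR NOT a OR c) AND (NOT e OR d OR a OR c) AND (NOT e OR d OR a OR NOT c) AND (NOT e OR d OR NOT a OR c) AND (NOT e OR d OR NOT a OR NOT c) AND (NOT e OR NOT d OR a OR c) AND (NOT e OR NOT d OR NOT a OR c) AND (NOT e OR NOT d OR NOT a OR NOT c)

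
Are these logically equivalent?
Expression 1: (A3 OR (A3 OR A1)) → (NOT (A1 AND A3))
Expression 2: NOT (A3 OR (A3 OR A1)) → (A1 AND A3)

No, Inverse is not equivalent to original (counterexample: A1=0, A3=0)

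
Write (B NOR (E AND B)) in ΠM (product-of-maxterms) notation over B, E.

ΠM(2, 3) = (NOT B OR E) AND (NOT B OR NOT E)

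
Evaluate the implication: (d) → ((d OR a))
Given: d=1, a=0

Antecedent (d) = 1; consequent ((d OR a)) = 1.
1 → 1 = 1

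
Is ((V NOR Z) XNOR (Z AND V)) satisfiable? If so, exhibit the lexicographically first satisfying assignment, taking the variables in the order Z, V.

Z=0, V=1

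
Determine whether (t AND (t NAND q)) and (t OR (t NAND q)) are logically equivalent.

No. Counterexample: with t=0, q=0, Expression 1 = 0 but Expression 2 = 1.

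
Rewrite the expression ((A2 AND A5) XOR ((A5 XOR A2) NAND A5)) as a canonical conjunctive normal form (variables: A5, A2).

(NOT A5 OR A2) AND (NOT A5 OR NOT A2)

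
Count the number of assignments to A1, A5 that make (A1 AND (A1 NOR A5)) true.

No assignment satisfies the expression.
Count: 0 out of 4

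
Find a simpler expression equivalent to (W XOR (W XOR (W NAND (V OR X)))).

By XOR self-cancellation ((E XOR v) XOR v = E):
= (W NAND (V OR X))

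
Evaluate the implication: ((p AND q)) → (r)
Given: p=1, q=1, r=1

Antecedent ((p AND q)) = 1; consequent (r) = 1.
1 → 1 = 1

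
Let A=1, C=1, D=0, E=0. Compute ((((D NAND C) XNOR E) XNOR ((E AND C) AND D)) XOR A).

Substituting: ((((0 NAND 1) XNOR 0) XNOR ((0 AND 1) AND 0)) XOR 1)
= 0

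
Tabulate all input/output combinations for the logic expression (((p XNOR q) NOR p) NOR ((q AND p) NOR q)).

q | p | Output
--------------
0 | 0 | 0
0 | 1 | 0
1 | 0 | 0
1 | 1 | 1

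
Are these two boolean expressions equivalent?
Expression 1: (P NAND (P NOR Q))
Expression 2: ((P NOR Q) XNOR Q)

No. Counterexample: with Q=0, P=0, Expression 1 = 1 but Expression 2 = 0.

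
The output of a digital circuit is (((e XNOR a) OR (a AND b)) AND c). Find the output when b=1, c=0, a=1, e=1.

Substituting: (((1 XNOR 1) OR (1 AND 1)) AND 0)
= 0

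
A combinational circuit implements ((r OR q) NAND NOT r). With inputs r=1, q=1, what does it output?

Substituting: ((1 OR 1) NAND NOT 1)
= 1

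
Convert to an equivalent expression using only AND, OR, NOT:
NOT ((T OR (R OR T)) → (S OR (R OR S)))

(T OR (R OR T)) AND NOT (S OR (R OR S))
(Negated implication: NOT(A → B) = A AND NOT B)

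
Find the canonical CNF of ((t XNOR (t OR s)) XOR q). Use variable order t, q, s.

(t OR q OR NOT s) AND (t OR NOT q OR s) AND (NOT t OR NOT q OR s) AND (NOT t OR NOT q OR NOT s)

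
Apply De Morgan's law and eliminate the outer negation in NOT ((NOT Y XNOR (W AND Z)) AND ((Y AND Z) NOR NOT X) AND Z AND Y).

NOT (NOT Y XNOR (W AND Z)) OR NOT ((Y AND Z) NOR NOT X) OR NOT Z OR NOT Y
De Morgan's: NOT(AND of terms) = OR of negations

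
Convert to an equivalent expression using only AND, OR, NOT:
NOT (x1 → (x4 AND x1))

x1 AND NOT (x4 AND x1)
(Negated implication: NOT(A → B) = A AND NOT B)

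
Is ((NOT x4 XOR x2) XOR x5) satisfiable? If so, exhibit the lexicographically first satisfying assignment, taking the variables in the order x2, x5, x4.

x2=0, x5=0, x4=0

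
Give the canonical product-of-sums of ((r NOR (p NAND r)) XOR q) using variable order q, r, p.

ΠM(0, 1, 2, 3) = (q OR r OR p) AND (q OR r OR NOT p) AND (q OR NOT r OR p) AND (q OR NOT r OR NOT p)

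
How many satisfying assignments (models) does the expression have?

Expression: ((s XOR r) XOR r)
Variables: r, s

Satisfying assignments: (0,1), (1,1)
Count: 2 out of 4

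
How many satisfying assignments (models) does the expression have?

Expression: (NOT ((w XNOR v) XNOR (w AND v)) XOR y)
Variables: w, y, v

Satisfying assignments: (0,0,0), (0,1,1), (1,1,0), (1,1,1)
Count: 4 out of 8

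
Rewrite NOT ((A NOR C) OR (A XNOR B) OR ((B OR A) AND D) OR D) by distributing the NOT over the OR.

NOT (A NOR C) AND NOT (A XNOR B) AND NOT ((B OR A) AND D) AND NOT D
De Morgan's: NOT(OR of terms) = AND of negations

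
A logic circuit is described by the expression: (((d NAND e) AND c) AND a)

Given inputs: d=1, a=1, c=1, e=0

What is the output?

Substituting: (((1 NAND 0) AND 1) AND 1)
= 1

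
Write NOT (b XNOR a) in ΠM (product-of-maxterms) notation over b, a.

ΠM(0, 3) = (b OR a) AND (NOT b OR NOT a)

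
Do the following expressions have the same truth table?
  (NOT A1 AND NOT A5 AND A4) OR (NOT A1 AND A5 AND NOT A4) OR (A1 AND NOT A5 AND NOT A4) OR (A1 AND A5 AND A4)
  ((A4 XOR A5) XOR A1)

Yes, they are equivalent — the two output columns agree on all 8 assignments:
A1 | A5 | A4 | Expression 1 | Expression 2
------------------------------------------
0 | 0 | 0 | 0 | 0
0 | 0 | 1 | 1 | 1
0 | 1 | 0 | 1 | 1
0 | 1 | 1 | 0 | 0
1 | 0 | 0 | 1 | 1
1 | 0 | 1 | 0 | 0
1 | 1 | 0 | 0 | 0
1 | 1 | 1 | 1 | 1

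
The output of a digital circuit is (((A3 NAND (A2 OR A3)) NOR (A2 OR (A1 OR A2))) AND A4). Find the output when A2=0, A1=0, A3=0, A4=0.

Substituting: (((0 NAND (0 OR 0)) NOR (0 OR (0 OR 0))) AND 0)
= 0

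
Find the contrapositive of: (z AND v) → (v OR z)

Contrapositive: NOT (v OR z) → NOT (z AND v)
Note: A statement and its contrapositive are logically equivalent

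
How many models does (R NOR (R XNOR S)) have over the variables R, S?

Satisfying assignments: (0,1)
Count: 1 out of 4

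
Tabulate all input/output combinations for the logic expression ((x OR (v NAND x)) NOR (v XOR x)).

x | v | Output
--------------
0 | 0 | 0
0 | 1 | 0
1 | 0 | 0
1 | 1 | 0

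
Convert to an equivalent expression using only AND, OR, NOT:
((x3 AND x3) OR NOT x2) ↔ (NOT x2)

(((x3 AND x3) OR NOT x2) AND (NOT x2)) OR (NOT ((x3 AND x3) OR NOT x2) AND x2)
(Biconditional = both true or both false)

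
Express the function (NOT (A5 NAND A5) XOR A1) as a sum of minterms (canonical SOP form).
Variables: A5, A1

Σm(1, 2) = (NOT A5 AND A1) OR (A5 AND NOT A1)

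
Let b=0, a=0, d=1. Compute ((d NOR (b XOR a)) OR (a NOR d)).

Substituting: ((1 NOR (0 XOR 0)) OR (0 NOR 1))
= 0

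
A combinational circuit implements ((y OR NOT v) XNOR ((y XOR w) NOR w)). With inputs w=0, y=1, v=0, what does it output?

Substituting: ((1 OR NOT 0) XNOR ((1 XOR 0) NOR 0))
= 0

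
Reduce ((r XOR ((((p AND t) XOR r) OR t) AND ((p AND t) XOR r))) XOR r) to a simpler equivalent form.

By XOR self-cancellation ((E XOR v) XOR v = E) then absorption (E AND (E OR v) = E):
= ((p AND t) XOR r)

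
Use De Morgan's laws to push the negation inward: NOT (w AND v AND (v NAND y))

NOT w OR NOT v OR NOT (v NAND y)
De Morgan's: NOT(AND of terms) = OR of negations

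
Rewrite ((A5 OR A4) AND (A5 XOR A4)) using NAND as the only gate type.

((((A5 NAND A5) NAND (A4 NAND A4)) NAND ((A5 NAND (A5 NAND A4)) NAND (A4 NAND (A5 NAND A4)))) NAND (((A5 NAND A5) NAND (A4 NAND A4)) NAND ((A5 NAND (A5 NAND A4)) NAND (A4 NAND (A5 NAND A4)))))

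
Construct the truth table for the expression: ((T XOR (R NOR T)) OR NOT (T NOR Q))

Q | T | R | Output
------------------
0 | 0 | 0 | 1
0 | 0 | 1 | 0
0 | 1 | 0 | 1
0 | 1 | 1 | 1
1 | 0 | 0 | 1
1 | 0 | 1 | 1
1 | 1 | 0 | 1
1 | 1 | 1 | 1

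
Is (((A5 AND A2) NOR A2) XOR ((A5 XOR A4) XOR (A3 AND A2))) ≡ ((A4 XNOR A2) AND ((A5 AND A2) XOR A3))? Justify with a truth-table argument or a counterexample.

No. Counterexample: with A2=0, A4=0, A5=0, A3=0, Expression 1 = 1 but Expression 2 = 0.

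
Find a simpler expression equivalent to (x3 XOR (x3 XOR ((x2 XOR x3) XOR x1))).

By XOR self-cancellation ((E XOR v) XOR v = E):
= ((x2 XOR x3) XOR x1)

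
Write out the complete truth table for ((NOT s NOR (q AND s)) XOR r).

s | q | r | Output
------------------
0 | 0 | 0 | 0
0 | 0 | 1 | 1
0 | 1 | 0 | 0
0 | 1 | 1 | 1
1 | 0 | 0 | 1
1 | 0 | 1 | 0
1 | 1 | 0 | 0
1 | 1 | 1 | 1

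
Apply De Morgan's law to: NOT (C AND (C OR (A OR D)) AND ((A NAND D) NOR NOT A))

NOT C OR NOT (C OR (A OR D)) OR NOT ((A NAND D) NOR NOT A)
De Morgan's: NOT(AND of terms) = OR of negations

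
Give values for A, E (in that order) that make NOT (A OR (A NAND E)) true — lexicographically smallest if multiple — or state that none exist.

UNSATISFIABLE - no assignment makes this expression true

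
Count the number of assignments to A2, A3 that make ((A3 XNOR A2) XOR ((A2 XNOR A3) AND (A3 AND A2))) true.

Satisfying assignments: (0,0)
Count: 1 out of 4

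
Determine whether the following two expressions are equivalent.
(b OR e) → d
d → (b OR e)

No, Converse is not equivalent to original (counterexample: b=0, d=0, e=1)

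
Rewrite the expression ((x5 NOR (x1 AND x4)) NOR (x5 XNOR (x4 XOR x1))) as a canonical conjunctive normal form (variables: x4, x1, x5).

(x4 OR x1 OR x5) AND (x4 OR NOT x1 OR x5) AND (x4 OR NOT x1 OR NOT x5) AND (NOT x4 OR x1 OR x5) AND (NOT x4 OR x1 OR NOT x5) AND (NOT x4 OR NOT x1 OR x5)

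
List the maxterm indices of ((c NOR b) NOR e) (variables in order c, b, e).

ΠM(0, 1, 3, 5, 7) = (c OR b OR e) AND (c OR b OR NOT e) AND (c OR NOT b OR NOT e) AND (NOT c OR b OR NOT e) AND (NOT c OR NOT b OR NOT e)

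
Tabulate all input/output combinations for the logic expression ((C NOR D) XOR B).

D | B | C | Output
------------------
0 | 0 | 0 | 1
0 | 0 | 1 | 0
0 | 1 | 0 | 0
0 | 1 | 1 | 1
1 | 0 | 0 | 0
1 | 0 | 1 | 0
1 | 1 | 0 | 1
1 | 1 | 1 | 1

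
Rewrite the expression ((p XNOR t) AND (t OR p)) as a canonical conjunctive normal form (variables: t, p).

(t OR p) AND (t OR NOT p) AND (NOT t OR p)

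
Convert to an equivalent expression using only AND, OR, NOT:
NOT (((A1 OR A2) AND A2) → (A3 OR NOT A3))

((A1 OR A2) AND A2) AND NOT (A3 OR NOT A3)
(Negated implication: NOT(A → B) = A AND NOT B)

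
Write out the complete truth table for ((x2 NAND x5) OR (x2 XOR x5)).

x5 | x2 | Output
----------------
0 | 0 | 1
0 | 1 | 1
1 | 0 | 1
1 | 1 | 0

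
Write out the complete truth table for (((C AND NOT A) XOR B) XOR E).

B | E | A | C | Output
----------------------
0 | 0 | 0 | 0 | 0
0 | 0 | 0 | 1 | 1
0 | 0 | 1 | 0 | 0
0 | 0 | 1 | 1 | 0
0 | 1 | 0 | 0 | 1
0 | 1 | 0 | 1 | 0
0 | 1 | 1 | 0 | 1
0 | 1 | 1 | 1 | 1
1 | 0 | 0 | 0 | 1
1 | 0 | 0 | 1 | 0
1 | 0 | 1 | 0 | 1
1 | 0 | 1 | 1 | 1
1 | 1 | 0 | 0 | 0
1 | 1 | 0 | 1 | 1
1 | 1 | 1 | 0 | 0
1 | 1 | 1 | 1 | 0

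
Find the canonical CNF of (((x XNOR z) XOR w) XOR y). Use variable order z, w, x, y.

(z OR w OR x OR NOT y) AND (z OR w OR NOT x OR y) AND (z OR NOT w OR x OR y) AND (z OR NOT w OR NOT x OR NOT y) AND (NOT z OR w OR x OR y) AND (NOT z OR w OR NOT x OR NOT y) AND (NOT z OR NOT w OR x OR NOT y) AND (NOT z OR NOT w OR NOT x OR y)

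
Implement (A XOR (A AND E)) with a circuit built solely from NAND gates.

((A NAND (A NAND ((A NAND E) NAND (A NAND E)))) NAND (((A NAND E) NAND (A NAND E)) NAND (A NAND ((A NAND E) NAND (A NAND E)))))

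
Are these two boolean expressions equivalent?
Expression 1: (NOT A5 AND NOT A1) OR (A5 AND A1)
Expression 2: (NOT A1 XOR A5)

Yes, they are equivalent — the two output columns agree on all 4 assignments:
A5 | A1 | Expression 1 | Expression 2
-------------------------------------
0 | 0 | 1 | 1
0 | 1 | 0 | 0
1 | 0 | 0 | 0
1 | 1 | 1 | 1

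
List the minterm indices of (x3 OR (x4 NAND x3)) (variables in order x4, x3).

Σm(0, 1, 2, 3) = (NOT x4 AND NOT x3) OR (NOT x4 AND x3) OR (x4 AND NOT x3) OR (x4 AND x3)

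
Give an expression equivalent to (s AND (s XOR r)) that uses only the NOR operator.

((s NOR s) NOR (((((s NOR r) NOR (s NOR r)) NOR ((s NOR r) NOR (s NOR r))) NOR ((((s NOR s) NOR (r NOR r)) NOR ((s NOR s) NOR (r NOR r))) NOR (((s NOR s) NOR (r NOR r)) NOR ((s NOR s) NOR (r NOR r))))) NOR ((((s NOR r) NOR (s NOR r)) NOR ((s NOR r) NOR (s NOR r))) NOR ((((s NOR s) NOR (r NOR r)) NOR ((s NOR s) NOR (r NOR r))) NOR (((s NOR s) NOR (r NOR r)) NOR ((s NOR s) NOR (r NOR r)))))))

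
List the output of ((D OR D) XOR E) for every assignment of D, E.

D | E | Output
--------------
0 | 0 | 0
0 | 1 | 1
1 | 0 | 1
1 | 1 | 0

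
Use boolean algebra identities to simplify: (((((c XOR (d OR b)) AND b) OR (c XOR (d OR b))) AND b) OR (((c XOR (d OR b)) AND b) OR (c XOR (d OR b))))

By absorption (E OR (E AND v) = E) then absorption (E OR (E AND v) = E):
= (c XOR (d OR b))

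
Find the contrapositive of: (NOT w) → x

Contrapositive: NOT x → w
Note: A statement and its contrapositive are logically equivalent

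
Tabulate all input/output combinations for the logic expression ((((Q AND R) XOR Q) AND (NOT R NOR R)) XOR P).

R | Q | P | Output
------------------
0 | 0 | 0 | 0
0 | 0 | 1 | 1
0 | 1 | 0 | 0
0 | 1 | 1 | 1
1 | 0 | 0 | 0
1 | 0 | 1 | 1
1 | 1 | 0 | 0
1 | 1 | 1 | 1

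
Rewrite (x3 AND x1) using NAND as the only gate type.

((x3 NAND x1) NAND (x3 NAND x1))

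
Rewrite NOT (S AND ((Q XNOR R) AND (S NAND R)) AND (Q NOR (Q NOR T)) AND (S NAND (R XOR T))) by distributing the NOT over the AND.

NOT S OR NOT ((Q XNOR R) AND (S NAND R)) OR NOT (Q NOR (Q NOR T)) OR NOT (S NAND (R XOR T))
De Morgan's: NOT(AND of terms) = OR of negations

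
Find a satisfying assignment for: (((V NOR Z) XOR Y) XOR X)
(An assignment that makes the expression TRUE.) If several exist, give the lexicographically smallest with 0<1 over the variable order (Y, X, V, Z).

Y=0, X=0, V=0, Z=0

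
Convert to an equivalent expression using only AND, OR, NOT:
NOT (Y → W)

Y AND NOT W
(Negated implication: NOT(A → B) = A AND NOT B)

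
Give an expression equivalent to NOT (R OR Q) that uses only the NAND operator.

(((R NAND R) NAND (Q NAND Q)) NAND ((R NAND R) NAND (Q NAND Q)))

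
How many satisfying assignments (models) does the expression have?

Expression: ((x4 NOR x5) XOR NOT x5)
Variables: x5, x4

Satisfying assignments: (0,1)
Count: 1 out of 4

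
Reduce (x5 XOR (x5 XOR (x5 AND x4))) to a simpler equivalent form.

By XOR self-cancellation ((E XOR v) XOR v = E):
= (x5 AND x4)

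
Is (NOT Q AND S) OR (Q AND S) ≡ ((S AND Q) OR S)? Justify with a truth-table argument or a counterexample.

Yes, they are equivalent — the two output columns agree on all 4 assignments:
Q | S | Expression 1 | Expression 2
-----------------------------------
0 | 0 | 0 | 0
0 | 1 | 1 | 1
1 | 0 | 0 | 0
1 | 1 | 1 | 1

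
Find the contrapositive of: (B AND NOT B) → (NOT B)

Contrapositive: B → NOT (B AND NOT B)
Note: A statement and its contrapositive are logically equivalent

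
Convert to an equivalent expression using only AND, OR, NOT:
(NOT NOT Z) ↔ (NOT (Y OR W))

((NOT NOT Z) AND (NOT (Y OR W))) OR (NOT Z AND (Y OR W))
(Biconditional = both true or both false)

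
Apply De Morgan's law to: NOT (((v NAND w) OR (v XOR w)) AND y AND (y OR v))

NOT ((v NAND w) OR (v XOR w)) OR NOT y OR NOT (y OR v)
De Morgan's: NOT(AND of terms) = OR of negations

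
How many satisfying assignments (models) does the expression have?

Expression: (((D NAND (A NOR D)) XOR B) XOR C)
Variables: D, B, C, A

Satisfying assignments: (0,0,0,0), (0,0,0,1), (0,1,1,0), (0,1,1,1), (1,0,0,0), (1,0,0,1), (1,1,1,0), (1,1,1,1)
Count: 8 out of 16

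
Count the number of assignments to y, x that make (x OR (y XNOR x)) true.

Satisfying assignments: (0,0), (0,1), (1,1)
Count: 3 out of 4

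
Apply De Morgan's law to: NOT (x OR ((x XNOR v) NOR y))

NOT x AND NOT ((x XNOR v) NOR y)
De Morgan's: NOT(OR of terms) = AND of negations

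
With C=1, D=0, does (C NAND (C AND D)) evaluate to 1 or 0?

Substituting: (1 NAND (1 AND 0))
= 1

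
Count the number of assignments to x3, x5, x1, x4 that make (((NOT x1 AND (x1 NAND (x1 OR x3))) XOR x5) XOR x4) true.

Satisfying assignments: (0,0,0,0), (0,0,1,1), (0,1,0,1), (0,1,1,0), (1,0,0,0), (1,0,1,1), (1,1,0,1), (1,1,1,0)
Count: 8 out of 16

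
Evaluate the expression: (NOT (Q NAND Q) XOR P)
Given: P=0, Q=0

Substituting: (NOT (0 NAND 0) XOR 0)
= 0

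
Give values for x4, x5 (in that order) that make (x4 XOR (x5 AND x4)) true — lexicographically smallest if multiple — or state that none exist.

x4=1, x5=0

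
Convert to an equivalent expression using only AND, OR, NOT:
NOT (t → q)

t AND NOT q
(Negated implication: NOT(A → B) = A AND NOT B)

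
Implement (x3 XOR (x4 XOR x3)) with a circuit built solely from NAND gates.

((x3 NAND (x3 NAND ((x4 NAND (x4 NAND x3)) NAND (x3 NAND (x4 NAND x3))))) NAND (((x4 NAND (x4 NAND x3)) NAND (x3 NAND (x4 NAND x3))) NAND (x3 NAND ((x4 NAND (x4 NAND x3)) NAND (x3 NAND (x4 NAND x3))))))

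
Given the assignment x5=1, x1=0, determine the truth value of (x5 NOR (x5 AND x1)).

Substituting: (1 NOR (1 AND 0))
= 0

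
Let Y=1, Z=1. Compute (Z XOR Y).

Substituting: (1 XOR 1)
= 0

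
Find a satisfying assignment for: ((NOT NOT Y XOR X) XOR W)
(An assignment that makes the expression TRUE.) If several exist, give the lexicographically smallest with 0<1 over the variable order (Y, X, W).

Y=0, X=0, W=1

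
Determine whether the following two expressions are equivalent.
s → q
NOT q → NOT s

Yes, Contrapositive is always equivalent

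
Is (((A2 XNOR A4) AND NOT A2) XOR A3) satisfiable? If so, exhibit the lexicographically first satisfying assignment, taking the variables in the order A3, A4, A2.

A3=0, A4=0, A2=0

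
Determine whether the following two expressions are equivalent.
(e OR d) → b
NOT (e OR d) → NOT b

No, Inverse is not equivalent to original (counterexample: d=0, b=0, e=1)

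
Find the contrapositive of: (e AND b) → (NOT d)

Contrapositive: d → NOT (e AND b)
Note: A statement and its contrapositive are logically equivalent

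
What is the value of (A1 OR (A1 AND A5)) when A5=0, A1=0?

Substituting: (0 OR (0 AND 0))
= 0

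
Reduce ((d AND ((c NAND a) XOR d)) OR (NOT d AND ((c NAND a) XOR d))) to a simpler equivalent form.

By distribution ((E AND v) OR (E AND NOT v) = E):
= ((c NAND a) XOR d)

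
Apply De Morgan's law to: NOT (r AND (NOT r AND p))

NOT r OR NOT (NOT r AND p)
De Morgan's: NOT(AND of terms) = OR of negations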